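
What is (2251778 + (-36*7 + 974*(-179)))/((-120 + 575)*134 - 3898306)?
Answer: -519295/959334 ≈ -0.54131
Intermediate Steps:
(2251778 + (-36*7 + 974*(-179)))/((-120 + 575)*134 - 3898306) = (2251778 + (-252 - 174346))/(455*134 - 3898306) = (2251778 - 174598)/(60970 - 3898306) = 2077180/(-3837336) = 2077180*(-1/3837336) = -519295/959334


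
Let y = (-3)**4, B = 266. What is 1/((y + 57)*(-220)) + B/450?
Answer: 269177/455400 ≈ 0.59108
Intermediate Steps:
y = 81
1/((y + 57)*(-220)) + B/450 = 1/((81 + 57)*(-220)) + 266/450 = -1/220/138 + 266*(1/450) = (1/138)*(-1/220) + 133/225 = -1/30360 + 133/225 = 269177/455400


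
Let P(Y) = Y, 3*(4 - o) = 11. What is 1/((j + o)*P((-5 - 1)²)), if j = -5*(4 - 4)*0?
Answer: 1/12 ≈ 0.083333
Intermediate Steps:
o = ⅓ (o = 4 - ⅓*11 = 4 - 11/3 = ⅓ ≈ 0.33333)
j = 0 (j = -5*0*0 = 0*0 = 0)
1/((j + o)*P((-5 - 1)²)) = 1/((0 + ⅓)*(-5 - 1)²) = 1/((⅓)*(-6)²) = 1/((⅓)*36) = 1/12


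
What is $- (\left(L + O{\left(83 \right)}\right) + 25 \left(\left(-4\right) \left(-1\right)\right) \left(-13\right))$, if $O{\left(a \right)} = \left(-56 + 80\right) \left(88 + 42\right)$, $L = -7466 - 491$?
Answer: $6137$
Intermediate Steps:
$L = -7957$ ($L = -7466 - 491 = -7957$)
$O{\left(a \right)} = 3120$ ($O{\left(a \right)} = 24 \cdot 130 = 3120$)
$- (\left(L + O{\left(83 \right)}\right) + 25 \left(\left(-4\right) \left(-1\right)\right) \left(-13\right)) = - (\left(-7957 + 3120\right) + 25 \left(\left(-4\right) \left(-1\right)\right) \left(-13\right)) = - (-4837 + 25 \cdot 4 \left(-13\right)) = - (-4837 + 100 \left(-13\right)) = - (-4837 - 1300) = \left(-1\right) \left(-6137\right) = 6137$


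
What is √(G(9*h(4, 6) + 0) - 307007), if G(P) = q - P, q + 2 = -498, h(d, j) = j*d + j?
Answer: I*√307777 ≈ 554.78*I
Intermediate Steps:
h(d, j) = j + d*j (h(d, j) = d*j + j = j + d*j)
q = -500 (q = -2 - 498 = -500)
G(P) = -500 - P
√(G(9*h(4, 6) + 0) - 307007) = √((-500 - (9*(6*(1 + 4)) + 0)) - 307007) = √((-500 - (9*(6*5) + 0)) - 307007) = √((-500 - (9*30 + 0)) - 307007) = √((-500 - (270 + 0)) - 307007) = √((-500 - 1*270) - 307007) = √((-500 - 270) - 307007) = √(-770 - 307007) = √(-307777) = I*√307777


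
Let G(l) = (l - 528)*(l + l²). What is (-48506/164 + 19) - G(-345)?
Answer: 8495803785/82 ≈ 1.0361e+8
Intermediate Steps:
G(l) = (-528 + l)*(l + l²)
(-48506/164 + 19) - G(-345) = (-48506/164 + 19) - (-345)*(-528 + (-345)² - 527*(-345)) = (-48506/164 + 19) - (-345)*(-528 + 119025 + 181815) = (-158*307/164 + 19) - (-345)*300312 = (-24253/82 + 19) - 1*(-103607640) = -22695/82 + 103607640 = 8495803785/82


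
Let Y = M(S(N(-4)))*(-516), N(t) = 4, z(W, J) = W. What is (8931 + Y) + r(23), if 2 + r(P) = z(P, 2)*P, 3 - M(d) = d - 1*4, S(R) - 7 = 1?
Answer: 9974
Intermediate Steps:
S(R) = 8 (S(R) = 7 + 1 = 8)
M(d) = 7 - d (M(d) = 3 - (d - 1*4) = 3 - (d - 4) = 3 - (-4 + d) = 3 + (4 - d) = 7 - d)
r(P) = -2 + P² (r(P) = -2 + P*P = -2 + P²)
Y = 516 (Y = (7 - 1*8)*(-516) = (7 - 8)*(-516) = -1*(-516) = 516)
(8931 + Y) + r(23) = (8931 + 516) + (-2 + 23²) = 9447 + (-2 + 529) = 9447 + 527 = 9974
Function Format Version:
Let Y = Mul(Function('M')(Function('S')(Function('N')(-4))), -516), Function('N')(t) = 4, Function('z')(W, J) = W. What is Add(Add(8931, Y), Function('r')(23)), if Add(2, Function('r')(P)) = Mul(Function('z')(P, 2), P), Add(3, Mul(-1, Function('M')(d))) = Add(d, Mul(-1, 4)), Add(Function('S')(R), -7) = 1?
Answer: 9974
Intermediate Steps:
Function('S')(R) = 8 (Function('S')(R) = Add(7, 1) = 8)
Function('M')(d) = Add(7, Mul(-1, d)) (Function('M')(d) = Add(3, Mul(-1, Add(d, Mul(-1, 4)))) = Add(3, Mul(-1, Add(d, -4))) = Add(3, Mul(-1, Add(-4, d))) = Add(3, Add(4, Mul(-1, d))) = Add(7, Mul(-1, d)))
Function('r')(P) = Add(-2, Pow(P, 2)) (Function('r')(P) = Add(-2, Mul(P, P)) = Add(-2, Pow(P, 2)))
Y = 516 (Y = Mul(Add(7, Mul(-1, 8)), -516) = Mul(Add(7, -8), -516) = Mul(-1, -516) = 516)
Add(Add(8931, Y), Function('r')(23)) = Add(Add(8931, 516), Add(-2, Pow(23, 2))) = Add(9447, Add(-2, 529)) = Add(9447, 527) = 9974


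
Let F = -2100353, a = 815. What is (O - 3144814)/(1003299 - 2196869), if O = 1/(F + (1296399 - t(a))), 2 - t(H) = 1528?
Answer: 2523486808393/957753987960 ≈ 2.6348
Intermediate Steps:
t(H) = -1526 (t(H) = 2 - 1*1528 = 2 - 1528 = -1526)
O = -1/802428 (O = 1/(-2100353 + (1296399 - 1*(-1526))) = 1/(-2100353 + (1296399 + 1526)) = 1/(-2100353 + 1297925) = 1/(-802428) = -1/802428 ≈ -1.2462e-6)
(O - 3144814)/(1003299 - 2196869) = (-1/802428 - 3144814)/(1003299 - 2196869) = -2523486808393/802428/(-1193570) = -2523486808393/802428*(-1/1193570) = 2523486808393/957753987960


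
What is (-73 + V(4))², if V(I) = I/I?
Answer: 5184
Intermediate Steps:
V(I) = 1
(-73 + V(4))² = (-73 + 1)² = (-72)² = 5184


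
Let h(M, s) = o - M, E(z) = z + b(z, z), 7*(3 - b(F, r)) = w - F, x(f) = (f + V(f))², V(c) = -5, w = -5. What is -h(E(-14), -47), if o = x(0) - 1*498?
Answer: 3225/7 ≈ 460.71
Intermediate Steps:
x(f) = (-5 + f)² (x(f) = (f - 5)² = (-5 + f)²)
b(F, r) = 26/7 + F/7 (b(F, r) = 3 - (-5 - F)/7 = 3 + (5/7 + F/7) = 26/7 + F/7)
E(z) = 26/7 + 8*z/7 (E(z) = z + (26/7 + z/7) = 26/7 + 8*z/7)
o = -473 (o = (-5 + 0)² - 1*498 = (-5)² - 498 = 25 - 498 = -473)
h(M, s) = -473 - M
-h(E(-14), -47) = -(-473 - (26/7 + (8/7)*(-14))) = -(-473 - (26/7 - 16)) = -(-473 - 1*(-86/7)) = -(-473 + 86/7) = -1*(-3225/7) = 3225/7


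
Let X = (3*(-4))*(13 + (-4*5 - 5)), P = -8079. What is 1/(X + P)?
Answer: -1/7935 ≈ -0.00012602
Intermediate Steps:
X = 144 (X = -12*(13 + (-20 - 5)) = -12*(13 - 25) = -12*(-12) = 144)
1/(X + P) = 1/(144 - 8079) = 1/(-7935) = -1/7935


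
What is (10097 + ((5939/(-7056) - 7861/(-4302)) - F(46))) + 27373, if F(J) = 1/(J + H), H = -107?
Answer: 3854620391215/102869424 ≈ 37471.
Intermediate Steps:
F(J) = 1/(-107 + J) (F(J) = 1/(J - 107) = 1/(-107 + J))
(10097 + ((5939/(-7056) - 7861/(-4302)) - F(46))) + 27373 = (10097 + ((5939/(-7056) - 7861/(-4302)) - 1/(-107 + 46))) + 27373 = (10097 + ((5939*(-1/7056) - 7861*(-1/4302)) - 1/(-61))) + 27373 = (10097 + ((-5939/7056 + 7861/4302) - 1*(-1/61))) + 27373 = (10097 + (1662091/1686384 + 1/61)) + 27373 = (10097 + 103073935/102869424) + 27373 = 1038775648063/102869424 + 27373 = 3854620391215/102869424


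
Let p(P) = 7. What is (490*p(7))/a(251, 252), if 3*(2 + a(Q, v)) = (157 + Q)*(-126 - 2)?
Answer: -343/1741 ≈ -0.19701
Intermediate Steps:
a(Q, v) = -20102/3 - 128*Q/3 (a(Q, v) = -2 + ((157 + Q)*(-126 - 2))/3 = -2 + ((157 + Q)*(-128))/3 = -2 + (-20096 - 128*Q)/3 = -2 + (-20096/3 - 128*Q/3) = -20102/3 - 128*Q/3)
(490*p(7))/a(251, 252) = (490*7)/(-20102/3 - 128/3*251) = 3430/(-20102/3 - 32128/3) = 3430/(-17410) = 3430*(-1/17410) = -343/1741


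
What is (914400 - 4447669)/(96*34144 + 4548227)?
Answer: -3533269/7826051 ≈ -0.45148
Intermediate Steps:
(914400 - 4447669)/(96*34144 + 4548227) = -3533269/(3277824 + 4548227) = -3533269/7826051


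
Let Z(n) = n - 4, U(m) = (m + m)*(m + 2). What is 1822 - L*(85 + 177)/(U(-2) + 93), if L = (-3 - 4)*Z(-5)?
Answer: 50980/31 ≈ 1644.5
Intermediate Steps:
U(m) = 2*m*(2 + m) (U(m) = (2*m)*(2 + m) = 2*m*(2 + m))
Z(n) = -4 + n
L = 63 (L = (-3 - 4)*(-4 - 5) = -7*(-9) = 63)
1822 - L*(85 + 177)/(U(-2) + 93) = 1822 - 63*(85 + 177)/(2*(-2)*(2 - 2) + 93) = 1822 - 63*262/(2*(-2)*0 + 93) = 1822 - 63*262/(0 + 93) = 1822 - 63*262/93 = 1822 - 1*5502/31 = 1822 - 5502/31 = 50980/31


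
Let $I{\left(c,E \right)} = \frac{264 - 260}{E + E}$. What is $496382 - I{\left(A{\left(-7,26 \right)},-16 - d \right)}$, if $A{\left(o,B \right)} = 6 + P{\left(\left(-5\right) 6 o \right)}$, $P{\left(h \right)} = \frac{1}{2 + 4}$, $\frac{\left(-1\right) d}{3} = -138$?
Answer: $\frac{106722131}{215} \approx 4.9638 \cdot 10^{5}$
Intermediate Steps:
$d = 414$ ($d = \left(-3\right) \left(-138\right) = 414$)
$P{\left(h \right)} = \frac{1}{6}$
$A{\left(o,B \right)} = \frac{37}{6}$ ($A{\left(o,B \right)} = 6 + \frac{1}{6} = \frac{37}{6}$)
$I{\left(c,E \right)} = \frac{2}{E}$ ($I{\left(c,E \right)} = \frac{4}{2 E} = 4 \frac{1}{2 E} = \frac{2}{E}$)
$496382 - I{\left(A{\left(-7,26 \right)},-16 - d \right)} = 496382 - \frac{2}{-16 - 414} = 496382 - \frac{2}{-430} = 496382 - 2 \left(- \frac{1}{430}\right) = 496382 - - \frac{1}{215} = 496382 + \frac{1}{215} = \frac{106722131}{215}$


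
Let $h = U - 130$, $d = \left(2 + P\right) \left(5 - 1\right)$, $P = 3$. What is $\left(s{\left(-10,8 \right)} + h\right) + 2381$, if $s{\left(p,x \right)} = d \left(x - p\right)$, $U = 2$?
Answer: $2613$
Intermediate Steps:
$d = 20$ ($d = \left(2 + 3\right) \left(5 - 1\right) = 5 \cdot 4 = 20$)
$h = -128$ ($h = 2 - 130 = -128$)
$s{\left(p,x \right)} = - 20 p + 20 x$ ($s{\left(p,x \right)} = 20 \left(x - p\right) = - 20 p + 20 x$)
$\left(s{\left(-10,8 \right)} + h\right) + 2381 = \left(\left(\left(-20\right) \left(-10\right) + 20 \cdot 8\right) - 128\right) + 2381 = \left(\left(200 + 160\right) - 128\right) + 2381 = \left(360 - 128\right) + 2381 = 232 + 2381 = 2613$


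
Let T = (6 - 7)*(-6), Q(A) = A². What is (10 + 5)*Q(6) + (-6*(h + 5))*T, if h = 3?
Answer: 252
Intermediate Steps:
T = 6 (T = -1*(-6) = 6)
(10 + 5)*Q(6) + (-6*(h + 5))*T = (10 + 5)*6² - 6*(3 + 5)*6 = 15*36 - 6*8*6 = 540 - 48*6 = 540 - 288 = 252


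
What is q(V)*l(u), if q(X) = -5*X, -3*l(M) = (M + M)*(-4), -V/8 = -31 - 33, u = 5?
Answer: -102400/3 ≈ -34133.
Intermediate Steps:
V = 512 (V = -8*(-31 - 33) = -8*(-64) = 512)
l(M) = 8*M/3 (l(M) = -(M + M)*(-4)/3 = -2*M*(-4)/3 = -(-8)*M/3 = 8*M/3)
q(V)*l(u) = (-5*512)*((8/3)*5) = -2560*40/3 = -102400/3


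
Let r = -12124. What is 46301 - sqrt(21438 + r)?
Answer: 46301 - sqrt(9314) ≈ 46205.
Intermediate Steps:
46301 - sqrt(21438 + r) = 46301 - sqrt(21438 - 12124) = 46301 - sqrt(9314)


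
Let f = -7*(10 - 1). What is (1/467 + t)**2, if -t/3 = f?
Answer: 7790533696/218089 ≈ 35722.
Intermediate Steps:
f = -63 (f = -7*9 = -63)
t = 189 (t = -3*(-63) = 189)
(1/467 + t)**2 = (1/467 + 189)**2 = (88264/467)**2 = 7790533696/218089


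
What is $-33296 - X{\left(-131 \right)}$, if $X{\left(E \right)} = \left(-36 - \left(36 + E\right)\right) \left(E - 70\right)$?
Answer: $-21437$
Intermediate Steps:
$X{\left(E \right)} = \left(-72 - E\right) \left(-70 + E\right)$
$-33296 - X{\left(-131 \right)} = -33296 - \left(5040 - \left(-131\right)^{2} - -262\right) = -33296 - \left(5040 - 17161 + 262\right) = -33296 - -11859 = -33296 + 11859 = -21437$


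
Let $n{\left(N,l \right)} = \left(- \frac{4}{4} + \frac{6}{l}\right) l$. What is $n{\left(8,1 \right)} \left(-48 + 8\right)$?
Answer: $-200$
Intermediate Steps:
$n{\left(N,l \right)} = l \left(-1 + \frac{6}{l}\right)$ ($n{\left(N,l \right)} = \left(\left(-4\right) \frac{1}{4} + \frac{6}{l}\right) l = \left(-1 + \frac{6}{l}\right) l = l \left(-1 + \frac{6}{l}\right)$)
$n{\left(8,1 \right)} \left(-48 + 8\right) = \left(6 - 1\right) \left(-48 + 8\right) = \left(6 - 1\right) \left(-40\right) = 5 \left(-40\right) = -200$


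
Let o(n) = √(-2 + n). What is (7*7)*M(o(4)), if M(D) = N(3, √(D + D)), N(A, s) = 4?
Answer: 196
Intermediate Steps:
M(D) = 4
(7*7)*M(o(4)) = (7*7)*4 = 49*4 = 196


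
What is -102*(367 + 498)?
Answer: -88230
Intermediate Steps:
-102*(367 + 498) = -102*865 = -88230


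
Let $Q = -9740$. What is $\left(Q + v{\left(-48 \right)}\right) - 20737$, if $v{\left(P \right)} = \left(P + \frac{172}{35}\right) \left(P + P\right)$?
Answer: $- \frac{921927}{35} \approx -26341.0$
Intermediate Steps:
$v{\left(P \right)} = 2 P \left(\frac{172}{35} + P\right)$ ($v{\left(P \right)} = \left(P + 172 \cdot \frac{1}{35}\right) 2 P = \left(P + \frac{172}{35}\right) 2 P = \left(\frac{172}{35} + P\right) 2 P = 2 P \left(\frac{172}{35} + P\right)$)
$\left(Q + v{\left(-48 \right)}\right) - 20737 = \left(-9740 + \frac{2}{35} \left(-48\right) \left(172 + 35 \left(-48\right)\right)\right) - 20737 = \left(-9740 + \frac{2}{35} \left(-48\right) \left(172 - 1680\right)\right) - 20737 = \left(-9740 + \frac{2}{35} \left(-48\right) \left(-1508\right)\right) - 20737 = \left(-9740 + \frac{144768}{35}\right) - 20737 = - \frac{196132}{35} - 20737 = - \frac{921927}{35}$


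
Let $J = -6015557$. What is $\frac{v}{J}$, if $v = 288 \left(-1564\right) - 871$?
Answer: $\frac{451303}{6015557} \approx 0.075023$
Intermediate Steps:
$v = -451303$ ($v = -450432 - 871 = -451303$)
$\frac{v}{J} = - \frac{451303}{-6015557} = \left(-451303\right) \left(- \frac{1}{6015557}\right) = \frac{451303}{6015557}$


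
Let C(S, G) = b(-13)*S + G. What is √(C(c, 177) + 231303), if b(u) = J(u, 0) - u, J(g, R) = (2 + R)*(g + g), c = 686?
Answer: √204726 ≈ 452.47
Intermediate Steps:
J(g, R) = 2*g*(2 + R) (J(g, R) = (2 + R)*(2*g) = 2*g*(2 + R))
b(u) = 3*u (b(u) = 2*u*(2 + 0) - u = 2*u*2 - u = 4*u - u = 3*u)
C(S, G) = G - 39*S (C(S, G) = (3*(-13))*S + G = -39*S + G = G - 39*S)
√(C(c, 177) + 231303) = √((177 - 39*686) + 231303) = √((177 - 26754) + 231303) = √(-26577 + 231303) = √204726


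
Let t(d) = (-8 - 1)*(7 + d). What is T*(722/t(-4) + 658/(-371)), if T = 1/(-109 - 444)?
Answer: 40804/791343 ≈ 0.051563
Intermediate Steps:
t(d) = -63 - 9*d (t(d) = -9*(7 + d) = -63 - 9*d)
T = -1/553 (T = 1/(-553) = -1/553 ≈ -0.0018083)
T*(722/t(-4) + 658/(-371)) = -(722/(-63 - 9*(-4)) + 658/(-371))/553 = -(722/(-63 + 36) + 658*(-1/371))/553 = -(722/(-27) - 94/53)/553 = -(722*(-1/27) - 94/53)/553 = -(-722/27 - 94/53)/553 = -1/553*(-40804/1431) = 40804/791343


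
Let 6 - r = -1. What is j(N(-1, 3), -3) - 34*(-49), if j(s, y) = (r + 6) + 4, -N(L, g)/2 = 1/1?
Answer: 1683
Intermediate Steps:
r = 7 (r = 6 - 1*(-1) = 6 + 1 = 7)
N(L, g) = -2 (N(L, g) = -2/1 = -2*1 = -2)
j(s, y) = 17 (j(s, y) = (7 + 6) + 4 = 13 + 4 = 17)
j(N(-1, 3), -3) - 34*(-49) = 17 - 34*(-49) = 17 + 1666 = 1683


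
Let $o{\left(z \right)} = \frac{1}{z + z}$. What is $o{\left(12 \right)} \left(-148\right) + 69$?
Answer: $\frac{377}{6} \approx 62.833$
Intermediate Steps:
$o{\left(z \right)} = \frac{1}{2 z}$
$o{\left(12 \right)} \left(-148\right) + 69 = \frac{1}{2 \cdot 12} \left(-148\right) + 69 = \frac{1}{2} \cdot \frac{1}{12} \left(-148\right) + 69 = \frac{1}{24} \left(-148\right) + 69 = - \frac{37}{6} + 69 = \frac{377}{6}$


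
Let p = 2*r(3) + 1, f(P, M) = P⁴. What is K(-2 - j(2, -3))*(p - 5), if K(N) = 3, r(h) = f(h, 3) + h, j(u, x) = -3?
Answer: 492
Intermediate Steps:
r(h) = h + h⁴ (r(h) = h⁴ + h = h + h⁴)
p = 169 (p = 2*(3 + 3⁴) + 1 = 2*(3 + 81) + 1 = 2*84 + 1 = 168 + 1 = 169)
K(-2 - j(2, -3))*(p - 5) = 3*(169 - 5) = 3*164 = 492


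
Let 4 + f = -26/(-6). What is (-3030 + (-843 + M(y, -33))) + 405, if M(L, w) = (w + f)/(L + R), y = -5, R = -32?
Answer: -384850/111 ≈ -3467.1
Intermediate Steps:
f = 1/3 (f = -4 - 26/(-6) = -4 - 26*(-1/6) = -4 + 13/3 = 1/3 ≈ 0.33333)
M(L, w) = (1/3 + w)/(-32 + L) (M(L, w) = (w + 1/3)/(L - 32) = (1/3 + w)/(-32 + L))
(-3030 + (-843 + M(y, -33))) + 405 = (-3030 + (-843 + (1/3 - 33)/(-32 - 5))) + 405 = (-3030 + (-843 - 98/3/(-37))) + 405 = (-3030 + (-843 - 1/37*(-98/3))) + 405 = (-3030 + (-843 + 98/111)) + 405 = (-3030 - 93475/111) + 405 = -429805/111 + 405 = -384850/111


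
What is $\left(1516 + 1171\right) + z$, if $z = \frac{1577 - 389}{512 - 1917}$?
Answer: $\frac{3774047}{1405} \approx 2686.2$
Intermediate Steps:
$z = - \frac{1188}{1405}$ ($z = \frac{1188}{-1405} = 1188 \left(- \frac{1}{1405}\right) = - \frac{1188}{1405} \approx -0.84555$)
$\left(1516 + 1171\right) + z = \left(1516 + 1171\right) - \frac{1188}{1405} = 2687 - \frac{1188}{1405} = \frac{3774047}{1405}$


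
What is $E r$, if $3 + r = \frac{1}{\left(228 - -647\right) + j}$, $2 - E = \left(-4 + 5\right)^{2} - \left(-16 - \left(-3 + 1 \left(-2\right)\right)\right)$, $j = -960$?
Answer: $\frac{512}{17} \approx 30.118$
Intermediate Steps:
$E = -10$ ($E = 2 - \left(\left(-4 + 5\right)^{2} - \left(-16 - \left(-3 + 1 \left(-2\right)\right)\right)\right) = 2 - \left(1^{2} - \left(-16 - \left(-3 - 2\right)\right)\right) = 2 - \left(1 - \left(-16 - -5\right)\right) = 2 - \left(1 - \left(-16 + 5\right)\right) = 2 - \left(1 - -11\right) = 2 - \left(1 + 11\right) = 2 - 12 = -10$)
$r = - \frac{256}{85}$ ($r = -3 + \frac{1}{\left(228 - -647\right) - 960} = -3 + \frac{1}{\left(228 + 647\right) - 960} = -3 + \frac{1}{875 - 960} = -3 + \frac{1}{-85} = -3 - \frac{1}{85} = - \frac{256}{85} \approx -3.0118$)
$E r = \left(-10\right) \left(- \frac{256}{85}\right) = \frac{512}{17}$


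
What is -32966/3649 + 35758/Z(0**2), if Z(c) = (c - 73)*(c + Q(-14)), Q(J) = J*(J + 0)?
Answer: -301079235/26104946 ≈ -11.533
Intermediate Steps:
Q(J) = J**2 (Q(J) = J*J = J**2)
Z(c) = (-73 + c)*(196 + c) (Z(c) = (c - 73)*(c + (-14)**2) = (-73 + c)*(c + 196) = (-73 + c)*(196 + c))
-32966/3649 + 35758/Z(0**2) = -32966/3649 + 35758/(-14308 + (0**2)**2 + 123*0**2) = -32966*1/3649 + 35758/(-14308 + 0**2 + 123*0) = -32966/3649 + 35758/(-14308 + 0 + 0) = -32966/3649 + 35758/(-14308) = -32966/3649 + 35758*(-1/14308) = -32966/3649 - 17879/7154 = -301079235/26104946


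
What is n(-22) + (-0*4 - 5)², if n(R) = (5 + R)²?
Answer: 314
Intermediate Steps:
n(-22) + (-0*4 - 5)² = (5 - 22)² + (-0*4 - 5)² = (-17)² + (-2*0 - 5)² = 289 + (0 - 5)² = 289 + (-5)² = 289 + 25 = 314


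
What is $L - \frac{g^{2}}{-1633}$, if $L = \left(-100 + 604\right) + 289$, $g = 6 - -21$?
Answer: $\frac{1295698}{1633} \approx 793.45$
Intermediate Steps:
$g = 27$ ($g = 6 + 21 = 27$)
$L = 793$ ($L = 504 + 289 = 793$)
$L - \frac{g^{2}}{-1633} = 793 - \frac{27^{2}}{-1633} = 793 - 729 \left(- \frac{1}{1633}\right) = 793 - - \frac{729}{1633} = 793 + \frac{729}{1633} = \frac{1295698}{1633}$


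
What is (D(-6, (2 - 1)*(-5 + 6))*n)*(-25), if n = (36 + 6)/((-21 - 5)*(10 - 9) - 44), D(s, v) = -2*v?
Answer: -30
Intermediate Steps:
n = -⅗ (n = 42/(-26*1 - 44) = 42/(-26 - 44) = 42/(-70) = 42*(-1/70) = -⅗ ≈ -0.60000)
(D(-6, (2 - 1)*(-5 + 6))*n)*(-25) = (-2*(2 - 1)*(-5 + 6)*(-⅗))*(-25) = (-2*(-⅗))*(-25) = (-2*1*(-⅗))*(-25) = -2*(-⅗)*(-25) = (6/5)*(-25) = -30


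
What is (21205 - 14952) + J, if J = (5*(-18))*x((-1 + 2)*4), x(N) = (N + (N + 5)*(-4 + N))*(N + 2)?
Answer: 4093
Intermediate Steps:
x(N) = (2 + N)*(N + (-4 + N)*(5 + N)) (x(N) = (N + (5 + N)*(-4 + N))*(2 + N) = (N + (-4 + N)*(5 + N))*(2 + N) = (2 + N)*(N + (-4 + N)*(5 + N)))
J = -2160 (J = (5*(-18))*(-40 + ((-1 + 2)*4)³ - 16*(-1 + 2)*4 + 4*((-1 + 2)*4)²) = -90*(-40 + (1*4)³ - 16*4 + 4*(1*4)²) = -90*(-40 + 4³ - 16*4 + 4*4²) = -90*(-40 + 64 - 64 + 4*16) = -90*(-40 + 64 - 64 + 64) = -90*24 = -2160)
(21205 - 14952) + J = (21205 - 14952) - 2160 = 6253 - 2160 = 4093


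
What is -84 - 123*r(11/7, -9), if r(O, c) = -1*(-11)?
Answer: -1437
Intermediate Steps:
r(O, c) = 11
-84 - 123*r(11/7, -9) = -84 - 123*11 = -84 - 1353 = -1437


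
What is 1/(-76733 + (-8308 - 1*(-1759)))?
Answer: -1/83282 ≈ -1.2007e-5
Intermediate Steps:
1/(-76733 + (-8308 - 1*(-1759))) = 1/(-76733 + (-8308 + 1759)) = 1/(-76733 - 6549) = 1/(-83282) = -1/83282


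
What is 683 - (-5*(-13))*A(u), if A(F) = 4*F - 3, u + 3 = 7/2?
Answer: 748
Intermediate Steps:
u = 1/2 (u = -3 + 7/2 = 1/2 ≈ 0.50000)
A(F) = -3 + 4*F
683 - (-5*(-13))*A(u) = 683 - (-5*(-13))*(-3 + 4*(1/2)) = 683 - 65*(-3 + 2) = 683 - 65*(-1) = 683 - 1*(-65) = 683 + 65 = 748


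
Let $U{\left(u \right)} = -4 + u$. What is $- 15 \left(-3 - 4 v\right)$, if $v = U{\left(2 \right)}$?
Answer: $-75$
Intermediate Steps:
$v = -2$ ($v = -4 + 2 = -2$)
$- 15 \left(-3 - 4 v\right) = - 15 \left(-3 - -8\right) = - 15 \left(-3 + 8\right) = \left(-15\right) 5 = -75$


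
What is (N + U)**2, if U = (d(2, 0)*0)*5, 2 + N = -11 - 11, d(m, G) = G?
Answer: 576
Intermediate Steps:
N = -24 (N = -2 + (-11 - 11) = -2 - 22 = -24)
U = 0 (U = (0*0)*5 = 0*5 = 0)
(N + U)**2 = (-24 + 0)**2 = (-24)**2 = 576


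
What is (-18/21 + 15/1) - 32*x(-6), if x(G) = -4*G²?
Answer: 32355/7 ≈ 4622.1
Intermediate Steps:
(-18/21 + 15/1) - 32*x(-6) = (-18/21 + 15/1) - (-128)*(-6)² = (-18*1/21 + 15*1) - (-128)*36 = (-6/7 + 15) - 32*(-144) = 99/7 + 4608 = 32355/7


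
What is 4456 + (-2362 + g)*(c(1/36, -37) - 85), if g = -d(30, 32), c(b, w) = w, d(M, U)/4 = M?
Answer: 307260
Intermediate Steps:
d(M, U) = 4*M
g = -120 (g = -4*30 = -1*120 = -120)
4456 + (-2362 + g)*(c(1/36, -37) - 85) = 4456 + (-2362 - 120)*(-37 - 85) = 4456 - 2482*(-122) = 4456 + 302804 = 307260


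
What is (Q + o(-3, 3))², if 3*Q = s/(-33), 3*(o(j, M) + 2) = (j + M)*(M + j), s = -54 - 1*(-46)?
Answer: 36100/9801 ≈ 3.6833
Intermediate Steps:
s = -8 (s = -54 + 46 = -8)
o(j, M) = -2 + (M + j)²/3 (o(j, M) = -2 + ((j + M)*(M + j))/3 = -2 + ((M + j)*(M + j))/3 = -2 + (M + j)²/3)
Q = 8/99 (Q = (-8/(-33))/3 = (-8*(-1/33))/3 = (⅓)*(8/33) = 8/99 ≈ 0.080808)
(Q + o(-3, 3))² = (8/99 + (-2 + (3 - 3)²/3))² = (8/99 + (-2 + (⅓)*0²))² = (8/99 + (-2 + (⅓)*0))² = (8/99 + (-2 + 0))² = (8/99 - 2)² = (-190/99)² = 36100/9801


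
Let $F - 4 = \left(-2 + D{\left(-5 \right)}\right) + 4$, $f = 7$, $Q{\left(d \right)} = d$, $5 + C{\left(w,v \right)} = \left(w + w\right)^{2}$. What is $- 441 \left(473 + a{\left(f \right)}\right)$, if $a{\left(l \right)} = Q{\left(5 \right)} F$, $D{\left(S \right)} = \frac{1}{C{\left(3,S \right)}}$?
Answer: $- \frac{6878718}{31} \approx -2.2189 \cdot 10^{5}$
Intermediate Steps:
$C{\left(w,v \right)} = -5 + 4 w^{2}$ ($C{\left(w,v \right)} = -5 + \left(w + w\right)^{2} = -5 + \left(2 w\right)^{2} = -5 + 4 w^{2}$)
$D{\left(S \right)} = \frac{1}{31}$ ($D{\left(S \right)} = \frac{1}{-5 + 4 \cdot 3^{2}} = \frac{1}{-5 + 4 \cdot 9} = \frac{1}{-5 + 36} = \frac{1}{31}$)
$F = \frac{187}{31}$ ($F = 4 + \left(\left(-2 + \frac{1}{31}\right) + 4\right) = 4 + \left(- \frac{61}{31} + 4\right) = 4 + \frac{63}{31} = \frac{187}{31} \approx 6.0323$)
$a{\left(l \right)} = \frac{935}{31}$ ($a{\left(l \right)} = 5 \cdot \frac{187}{31} = \frac{935}{31}$)
$- 441 \left(473 + a{\left(f \right)}\right) = - 441 \left(473 + \frac{935}{31}\right) = \left(-441\right) \frac{15598}{31} = - \frac{6878718}{31}$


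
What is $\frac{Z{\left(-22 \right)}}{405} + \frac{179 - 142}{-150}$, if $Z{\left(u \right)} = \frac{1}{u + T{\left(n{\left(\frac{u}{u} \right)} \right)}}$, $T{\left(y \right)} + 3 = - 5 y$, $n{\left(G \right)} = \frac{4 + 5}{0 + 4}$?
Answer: $- \frac{28979}{117450} \approx -0.24673$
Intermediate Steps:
$n{\left(G \right)} = \frac{9}{4}$
$T{\left(y \right)} = -3 - 5 y$
$Z{\left(u \right)} = \frac{1}{- \frac{57}{4} + u}$ ($Z{\left(u \right)} = \frac{1}{u - \frac{57}{4}} = \frac{1}{- \frac{57}{4} + u}$)
$\frac{Z{\left(-22 \right)}}{405} + \frac{179 - 142}{-150} = \frac{4 \frac{1}{-57 + 4 \left(-22\right)}}{405} + \frac{179 - 142}{-150} = \frac{4}{-57 - 88} \cdot \frac{1}{405} + 37 \left(- \frac{1}{150}\right) = \frac{4}{-145} \cdot \frac{1}{405} - \frac{37}{150} = 4 \left(- \frac{1}{145}\right) \frac{1}{405} - \frac{37}{150} = \left(- \frac{4}{145}\right) \frac{1}{405} - \frac{37}{150} = - \frac{4}{58725} - \frac{37}{150} = - \frac{28979}{117450}$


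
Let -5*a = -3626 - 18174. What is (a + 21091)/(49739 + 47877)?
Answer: 25451/97616 ≈ 0.26073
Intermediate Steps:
a = 4360 (a = -(-3626 - 18174)/5 = -⅕*(-21800) = 4360)
(a + 21091)/(49739 + 47877) = (4360 + 21091)/(49739 + 47877) = 25451/97616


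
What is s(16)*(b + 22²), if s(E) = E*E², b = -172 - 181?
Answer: 536576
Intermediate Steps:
b = -353
s(E) = E³
s(16)*(b + 22²) = 16³*(-353 + 22²) = 4096*(-353 + 484) = 4096*131 = 536576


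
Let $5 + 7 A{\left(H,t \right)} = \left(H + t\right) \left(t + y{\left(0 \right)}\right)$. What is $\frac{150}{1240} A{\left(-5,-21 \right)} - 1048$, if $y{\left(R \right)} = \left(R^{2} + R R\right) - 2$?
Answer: $- \frac{900769}{868} \approx -1037.8$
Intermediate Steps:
$y{\left(R \right)} = -2 + 2 R^{2}$ ($y{\left(R \right)} = \left(R^{2} + R^{2}\right) - 2 = 2 R^{2} - 2 = -2 + 2 R^{2}$)
$A{\left(H,t \right)} = - \frac{5}{7} + \frac{\left(-2 + t\right) \left(H + t\right)}{7}$ ($A{\left(H,t \right)} = - \frac{5}{7} + \frac{\left(H + t\right) \left(t - \left(2 - 2 \cdot 0^{2}\right)\right)}{7} = - \frac{5}{7} + \frac{\left(H + t\right) \left(t + \left(-2 + 2 \cdot 0\right)\right)}{7} = - \frac{5}{7} + \frac{\left(H + t\right) \left(t + \left(-2 + 0\right)\right)}{7} = - \frac{5}{7} + \frac{\left(H + t\right) \left(t - 2\right)}{7} = - \frac{5}{7} + \frac{\left(H + t\right) \left(-2 + t\right)}{7} = - \frac{5}{7} + \frac{\left(-2 + t\right) \left(H + t\right)}{7}$)
$\frac{150}{1240} A{\left(-5,-21 \right)} - 1048 = \frac{150}{1240} \left(- \frac{5}{7} - - \frac{10}{7} - -6 + \frac{\left(-21\right)^{2}}{7} + \frac{1}{7} \left(-5\right) \left(-21\right)\right) - 1048 = 150 \cdot \frac{1}{1240} \left(- \frac{5}{7} + \frac{10}{7} + 6 + \frac{1}{7} \cdot 441 + 15\right) - 1048 = \frac{15 \left(- \frac{5}{7} + \frac{10}{7} + 6 + 63 + 15\right)}{124} - 1048 = \frac{15}{124} \cdot \frac{593}{7} - 1048 = \frac{8895}{868} - 1048 = - \frac{900769}{868}$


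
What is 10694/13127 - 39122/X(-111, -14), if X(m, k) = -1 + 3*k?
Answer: 514014336/564461 ≈ 910.63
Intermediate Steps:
10694/13127 - 39122/X(-111, -14) = 10694/13127 - 39122/(-1 + 3*(-14)) = 10694*(1/13127) - 39122/(-1 - 42) = 10694/13127 - 39122/(-43) = 10694/13127 - 39122*(-1/43) = 10694/13127 + 39122/43 = 514014336/564461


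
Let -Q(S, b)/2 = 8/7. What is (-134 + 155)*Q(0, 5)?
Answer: -48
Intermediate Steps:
Q(S, b) = -16/7
(-134 + 155)*Q(0, 5) = (-134 + 155)*(-16/7) = 21*(-16/7) = -48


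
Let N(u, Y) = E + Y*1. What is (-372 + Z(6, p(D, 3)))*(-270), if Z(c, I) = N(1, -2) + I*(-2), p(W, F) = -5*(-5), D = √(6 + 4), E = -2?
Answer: 115020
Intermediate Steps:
N(u, Y) = -2 + Y (N(u, Y) = -2 + Y*1 = -2 + Y)
D = √10 ≈ 3.1623
p(W, F) = 25
Z(c, I) = -4 - 2*I (Z(c, I) = (-2 - 2) + I*(-2) = -4 - 2*I)
(-372 + Z(6, p(D, 3)))*(-270) = (-372 + (-4 - 2*25))*(-270) = (-372 + (-4 - 50))*(-270) = (-372 - 54)*(-270) = -426*(-270) = 115020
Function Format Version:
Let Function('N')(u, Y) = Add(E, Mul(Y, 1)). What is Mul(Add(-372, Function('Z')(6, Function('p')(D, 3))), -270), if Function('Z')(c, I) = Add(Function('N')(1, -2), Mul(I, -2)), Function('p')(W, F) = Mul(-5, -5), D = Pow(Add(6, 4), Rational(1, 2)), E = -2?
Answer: 115020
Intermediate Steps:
Function('N')(u, Y) = Add(-2, Y) (Function('N')(u, Y) = Add(-2, Mul(Y, 1)) = Add(-2, Y))
D = Pow(10, Rational(1, 2)) ≈ 3.1623
Function('p')(W, F) = 25
Function('Z')(c, I) = Add(-4, Mul(-2, I)) (Function('Z')(c, I) = Add(Add(-2, -2), Mul(I, -2)) = Add(-4, Mul(-2, I)))
Mul(Add(-372, Function('Z')(6, Function('p')(D, 3))), -270) = Mul(Add(-372, Add(-4, Mul(-2, 25))), -270) = Mul(Add(-372, Add(-4, -50)), -270) = Mul(Add(-372, -54), -270) = Mul(-426, -270) = 115020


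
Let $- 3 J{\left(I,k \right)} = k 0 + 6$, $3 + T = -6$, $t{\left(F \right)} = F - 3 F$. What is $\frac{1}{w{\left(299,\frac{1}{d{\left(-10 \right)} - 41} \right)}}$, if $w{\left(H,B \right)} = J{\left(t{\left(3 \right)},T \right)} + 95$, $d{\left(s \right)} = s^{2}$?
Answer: $\frac{1}{93} \approx 0.010753$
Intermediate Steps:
$t{\left(F \right)} = - 2 F$
$T = -9$ ($T = -3 - 6 = -9$)
$J{\left(I,k \right)} = -2$ ($J{\left(I,k \right)} = - \frac{k 0 + 6}{3} = - \frac{0 + 6}{3} = \left(- \frac{1}{3}\right) 6 = -2$)
$w{\left(H,B \right)} = 93$ ($w{\left(H,B \right)} = -2 + 95 = 93$)
$\frac{1}{w{\left(299,\frac{1}{d{\left(-10 \right)} - 41} \right)}} = \frac{1}{93}$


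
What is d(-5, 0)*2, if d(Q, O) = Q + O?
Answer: -10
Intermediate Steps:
d(Q, O) = O + Q
d(-5, 0)*2 = (0 - 5)*2 = -5*2 = -10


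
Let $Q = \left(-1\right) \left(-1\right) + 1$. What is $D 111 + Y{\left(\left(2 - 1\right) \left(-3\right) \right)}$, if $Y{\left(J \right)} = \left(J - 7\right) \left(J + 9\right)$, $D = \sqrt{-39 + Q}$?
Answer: $-60 + 111 i \sqrt{37} \approx -60.0 + 675.19 i$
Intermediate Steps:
$Q = 2$ ($Q = 1 + 1 = 2$)
$D = i \sqrt{37}$ ($D = \sqrt{-39 + 2} = \sqrt{-37} = i \sqrt{37} \approx 6.0828 i$)
$Y{\left(J \right)} = \left(-7 + J\right) \left(9 + J\right)$
$D 111 + Y{\left(\left(2 - 1\right) \left(-3\right) \right)} = i \sqrt{37} \cdot 111 + \left(-63 + \left(\left(2 - 1\right) \left(-3\right)\right)^{2} + 2 \left(2 - 1\right) \left(-3\right)\right) = 111 i \sqrt{37} + \left(-63 + \left(1 \left(-3\right)\right)^{2} + 2 \cdot 1 \left(-3\right)\right) = 111 i \sqrt{37} + \left(-63 + \left(-3\right)^{2} + 2 \left(-3\right)\right) = 111 i \sqrt{37} - 60 = -60 + 111 i \sqrt{37}$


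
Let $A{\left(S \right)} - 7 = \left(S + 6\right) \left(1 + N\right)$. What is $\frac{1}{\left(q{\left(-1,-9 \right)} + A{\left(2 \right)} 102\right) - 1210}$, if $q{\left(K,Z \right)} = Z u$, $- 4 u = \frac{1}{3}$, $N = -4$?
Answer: $- \frac{4}{11773} \approx -0.00033976$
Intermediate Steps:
$u = - \frac{1}{12}$ ($u = - \frac{1}{4 \cdot 3} = \left(- \frac{1}{4}\right) \frac{1}{3} = - \frac{1}{12} \approx -0.083333$)
$q{\left(K,Z \right)} = - \frac{Z}{12}$ ($q{\left(K,Z \right)} = Z \left(- \frac{1}{12}\right) = - \frac{Z}{12}$)
$A{\left(S \right)} = -11 - 3 S$ ($A{\left(S \right)} = 7 + \left(S + 6\right) \left(1 - 4\right) = 7 + \left(6 + S\right) \left(-3\right) = 7 - \left(18 + 3 S\right) = -11 - 3 S$)
$\frac{1}{\left(q{\left(-1,-9 \right)} + A{\left(2 \right)} 102\right) - 1210} = \frac{1}{\left(\left(- \frac{1}{12}\right) \left(-9\right) + \left(-11 - 6\right) 102\right) - 1210} = \frac{1}{\left(\frac{3}{4} + \left(-11 - 6\right) 102\right) - 1210} = \frac{1}{\left(\frac{3}{4} - 1734\right) - 1210} = \frac{1}{- \frac{6933}{4} - 1210} = \frac{1}{- \frac{11773}{4}} = - \frac{4}{11773}$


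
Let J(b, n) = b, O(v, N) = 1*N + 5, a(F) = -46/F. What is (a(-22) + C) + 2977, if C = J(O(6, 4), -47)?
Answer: 32869/11 ≈ 2988.1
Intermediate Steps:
O(v, N) = 5 + N (O(v, N) = N + 5 = 5 + N)
C = 9 (C = 5 + 4 = 9)
(a(-22) + C) + 2977 = (-46/(-22) + 9) + 2977 = (-46*(-1/22) + 9) + 2977 = (23/11 + 9) + 2977 = 122/11 + 2977 = 32869/11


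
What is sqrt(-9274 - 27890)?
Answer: 2*I*sqrt(9291) ≈ 192.78*I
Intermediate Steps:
sqrt(-9274 - 27890) = sqrt(-37164) = 2*I*sqrt(9291)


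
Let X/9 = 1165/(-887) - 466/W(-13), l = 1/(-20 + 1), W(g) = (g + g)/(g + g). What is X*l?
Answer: 3730563/16853 ≈ 221.36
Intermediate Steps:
W(g) = 1 (W(g) = (2*g)/((2*g)) = (2*g)*(1/(2*g)) = 1)
l = -1/19 (l = 1/(-19) = -1/19 ≈ -0.052632)
X = -3730563/887 (X = 9*(1165/(-887) - 466/1) = 9*(1165*(-1/887) - 466*1) = 9*(-1165/887 - 466) = 9*(-414507/887) = -3730563/887 ≈ -4205.8)
X*l = -3730563/887*(-1/19) = 3730563/16853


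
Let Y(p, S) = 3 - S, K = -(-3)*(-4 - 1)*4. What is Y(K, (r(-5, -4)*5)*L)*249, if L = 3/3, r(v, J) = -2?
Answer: 3237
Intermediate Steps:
L = 1 (L = 3*(⅓) = 1)
K = -60 (K = -(-3)*(-5)*4 = -3*5*4 = -15*4 = -60)
Y(K, (r(-5, -4)*5)*L)*249 = (3 - (-2*5))*249 = (3 - (-10))*249 = (3 - 1*(-10))*249 = (3 + 10)*249 = 13*249 = 3237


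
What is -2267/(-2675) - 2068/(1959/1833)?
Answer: -3378510549/1746775 ≈ -1934.1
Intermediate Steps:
-2267/(-2675) - 2068/(1959/1833) = -2267*(-1/2675) - 2068/(1959*(1/1833)) = 2267/2675 - 2068/653/611 = 2267/2675 - 2068*611/653 = 2267/2675 - 1263548/653 = -3378510549/1746775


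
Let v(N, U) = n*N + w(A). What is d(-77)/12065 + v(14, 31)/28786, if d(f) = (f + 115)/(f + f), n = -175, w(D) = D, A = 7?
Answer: -119479271/1407491470 ≈ -0.084888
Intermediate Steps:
v(N, U) = 7 - 175*N (v(N, U) = -175*N + 7 = 7 - 175*N)
d(f) = (115 + f)/(2*f) (d(f) = (115 + f)/((2*f)) = (115 + f)*(1/(2*f)) = (115 + f)/(2*f))
d(-77)/12065 + v(14, 31)/28786 = ((½)*(115 - 77)/(-77))/12065 + (7 - 175*14)/28786 = ((½)*(-1/77)*38)*(1/12065) + (7 - 2450)*(1/28786) = -19/77*1/12065 - 2443*1/28786 = -1/48895 - 2443/28786 = -119479271/1407491470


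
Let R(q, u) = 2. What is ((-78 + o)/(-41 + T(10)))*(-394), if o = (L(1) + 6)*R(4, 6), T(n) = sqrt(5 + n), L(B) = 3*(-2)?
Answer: -630006/833 - 15366*sqrt(15)/833 ≈ -827.75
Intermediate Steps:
L(B) = -6
o = 0 (o = (-6 + 6)*2 = 0*2 = 0)
((-78 + o)/(-41 + T(10)))*(-394) = ((-78 + 0)/(-41 + sqrt(5 + 10)))*(-394) = -78/(-41 + sqrt(15))*(-394) = 30732/(-41 + sqrt(15))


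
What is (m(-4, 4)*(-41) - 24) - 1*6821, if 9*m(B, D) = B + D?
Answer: -6845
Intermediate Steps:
m(B, D) = B/9 + D/9 (m(B, D) = (B + D)/9 = B/9 + D/9)
(m(-4, 4)*(-41) - 24) - 1*6821 = (((⅑)*(-4) + (⅑)*4)*(-41) - 24) - 1*6821 = ((-4/9 + 4/9)*(-41) - 24) - 6821 = (0*(-41) - 24) - 6821 = (0 - 24) - 6821 = -24 - 6821 = -6845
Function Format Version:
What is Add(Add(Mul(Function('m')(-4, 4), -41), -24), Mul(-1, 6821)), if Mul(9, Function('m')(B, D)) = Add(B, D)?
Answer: -6845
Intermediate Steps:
Function('m')(B, D) = Add(Mul(Rational(1, 9), B), Mul(Rational(1, 9), D)) (Function('m')(B, D) = Mul(Rational(1, 9), Add(B, D)) = Add(Mul(Rational(1, 9), B), Mul(Rational(1, 9), D)))
Add(Add(Mul(Function('m')(-4, 4), -41), -24), Mul(-1, 6821)) = Add(Add(Mul(Add(Mul(Rational(1, 9), -4), Mul(Rational(1, 9), 4)), -41), -24), Mul(-1, 6821)) = Add(Add(Mul(Add(Rational(-4, 9), Rational(4, 9)), -41), -24), -6821) = Add(Add(Mul(0, -41), -24), -6821) = Add(Add(0, -24), -6821) = Add(-24, -6821) = -6845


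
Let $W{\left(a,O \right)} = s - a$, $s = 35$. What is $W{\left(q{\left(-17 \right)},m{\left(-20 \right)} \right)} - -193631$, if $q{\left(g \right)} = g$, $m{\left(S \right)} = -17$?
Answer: $193683$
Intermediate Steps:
$W{\left(a,O \right)} = 35 - a$
$W{\left(q{\left(-17 \right)},m{\left(-20 \right)} \right)} - -193631 = \left(35 - -17\right) - -193631 = \left(35 + 17\right) + 193631 = 52 + 193631 = 193683$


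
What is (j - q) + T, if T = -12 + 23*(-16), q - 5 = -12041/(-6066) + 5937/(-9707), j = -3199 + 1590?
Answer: -117492896173/58882662 ≈ -1995.4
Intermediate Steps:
j = -1609
q = 375281455/58882662 (q = 5 + (-12041/(-6066) + 5937/(-9707)) = 5 + (-12041*(-1/6066) + 5937*(-1/9707)) = 5 + (12041/6066 - 5937/9707) = 5 + 80868145/58882662 = 375281455/58882662 ≈ 6.3734)
T = -380 (T = -12 - 368 = -380)
(j - q) + T = (-1609 - 1*375281455/58882662) - 380 = (-1609 - 375281455/58882662) - 380 = -95117484613/58882662 - 380 = -117492896173/58882662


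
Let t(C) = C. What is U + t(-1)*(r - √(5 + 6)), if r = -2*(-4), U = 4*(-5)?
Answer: -28 + √11 ≈ -24.683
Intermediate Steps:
U = -20
r = 8
U + t(-1)*(r - √(5 + 6)) = -20 - (8 - √(5 + 6)) = -20 - (8 - √11) = -20 + (-8 + √11) = -28 + √11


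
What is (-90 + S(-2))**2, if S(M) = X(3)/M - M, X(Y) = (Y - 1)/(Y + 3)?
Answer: 279841/36 ≈ 7773.4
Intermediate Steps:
X(Y) = (-1 + Y)/(3 + Y)
S(M) = -M + 1/(3*M) (S(M) = ((-1 + 3)/(3 + 3))/M - M = (2/6)/M - M = ((1/6)*2)/M - M = 1/(3*M) - M = -M + 1/(3*M))
(-90 + S(-2))**2 = (-90 + (-1*(-2) + (1/3)/(-2)))**2 = (-90 + (2 + (1/3)*(-1/2)))**2 = (-90 + (2 - 1/6))**2 = (-90 + 11/6)**2 = (-529/6)**2 = 279841/36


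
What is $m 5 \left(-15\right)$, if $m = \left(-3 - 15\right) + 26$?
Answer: $-600$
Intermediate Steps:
$m = 8$ ($m = \left(-3 - 15\right) + 26 = -18 + 26 = 8$)
$m 5 \left(-15\right) = 8 \cdot 5 \left(-15\right) = 40 \left(-15\right) = -600$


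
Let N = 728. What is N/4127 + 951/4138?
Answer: 6937241/17077526 ≈ 0.40622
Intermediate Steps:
N/4127 + 951/4138 = 728/4127 + 951/4138 = 6937241/17077526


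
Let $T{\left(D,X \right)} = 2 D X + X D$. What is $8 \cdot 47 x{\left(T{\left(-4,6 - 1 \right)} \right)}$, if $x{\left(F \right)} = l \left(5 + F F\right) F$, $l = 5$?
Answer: $-406644000$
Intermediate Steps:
$T{\left(D,X \right)} = 3 D X$ ($T{\left(D,X \right)} = 2 D X + D X = 3 D X$)
$x{\left(F \right)} = F \left(25 + 5 F^{2}\right)$ ($x{\left(F \right)} = 5 \left(5 + F F\right) F = 5 \left(5 + F^{2}\right) F = \left(25 + 5 F^{2}\right) F = F \left(25 + 5 F^{2}\right)$)
$8 \cdot 47 x{\left(T{\left(-4,6 - 1 \right)} \right)} = 8 \cdot 47 \cdot 5 \cdot 3 \left(-4\right) \left(6 - 1\right) \left(5 + \left(3 \left(-4\right) \left(6 - 1\right)\right)^{2}\right) = 376 \cdot 5 \cdot 3 \left(-4\right) \left(6 - 1\right) \left(5 + \left(3 \left(-4\right) \left(6 - 1\right)\right)^{2}\right) = 376 \cdot 5 \cdot 3 \left(-4\right) 5 \left(5 + \left(3 \left(-4\right) 5\right)^{2}\right) = 376 \cdot 5 \left(-60\right) \left(5 + \left(-60\right)^{2}\right) = 376 \cdot 5 \left(-60\right) \left(5 + 3600\right) = 376 \cdot 5 \left(-60\right) 3605 = 376 \left(-1081500\right) = -406644000$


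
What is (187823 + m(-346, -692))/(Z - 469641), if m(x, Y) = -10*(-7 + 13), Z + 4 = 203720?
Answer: -187763/265925 ≈ -0.70607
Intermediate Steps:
Z = 203716 (Z = -4 + 203720 = 203716)
m(x, Y) = -60 (m(x, Y) = -10*6 = -60)
(187823 + m(-346, -692))/(Z - 469641) = (187823 - 60)/(203716 - 469641) = 187763/(-265925) = 187763*(-1/265925) = -187763/265925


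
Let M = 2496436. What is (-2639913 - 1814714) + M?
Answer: -1958191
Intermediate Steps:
(-2639913 - 1814714) + M = (-2639913 - 1814714) + 2496436 = -4454627 + 2496436 = -1958191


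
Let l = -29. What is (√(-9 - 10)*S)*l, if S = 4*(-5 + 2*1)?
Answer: 348*I*√19 ≈ 1516.9*I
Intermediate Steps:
S = -12 (S = 4*(-5 + 2) = 4*(-3) = -12)
(√(-9 - 10)*S)*l = (√(-9 - 10)*(-12))*(-29) = (√(-19)*(-12))*(-29) = ((I*√19)*(-12))*(-29) = -12*I*√19*(-29) = 348*I*√19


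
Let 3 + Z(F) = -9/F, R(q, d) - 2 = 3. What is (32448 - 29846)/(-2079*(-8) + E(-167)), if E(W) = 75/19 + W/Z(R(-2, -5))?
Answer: 1186512/7601857 ≈ 0.15608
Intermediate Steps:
R(q, d) = 5 (R(q, d) = 2 + 3 = 5)
Z(F) = -3 - 9/F
E(W) = 75/19 - 5*W/24 (E(W) = 75/19 + W/(-3 - 9/5) = 75/19 + W/(-24/5) = 75/19 + W*(-5/24) = 75/19 - 5*W/24)
(32448 - 29846)/(-2079*(-8) + E(-167)) = (32448 - 29846)/(-2079*(-8) + (75/19 - 5/24*(-167))) = 2602/(16632 + (75/19 + 835/24)) = 2602/(16632 + 17665/456) = 2602/(7601857/456) = 2602*(456/7601857) = 1186512/7601857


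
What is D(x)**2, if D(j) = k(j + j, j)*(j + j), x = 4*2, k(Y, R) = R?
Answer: 16384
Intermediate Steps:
x = 8
D(j) = 2*j**2 (D(j) = j*(j + j) = j*(2*j) = 2*j**2)
D(x)**2 = (2*8**2)**2 = (2*64)**2 = 128**2 = 16384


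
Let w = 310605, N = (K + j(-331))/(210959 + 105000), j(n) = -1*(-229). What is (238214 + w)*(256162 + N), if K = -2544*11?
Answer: 6345653954899551/45137 ≈ 1.4059e+11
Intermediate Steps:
K = -27984
j(n) = 229
N = -3965/45137 (N = (-27984 + 229)/(210959 + 105000) = -27755/315959 = -27755*1/315959 = -3965/45137 ≈ -0.087844)
(238214 + w)*(256162 + N) = (238214 + 310605)*(256162 - 3965/45137) = 548819*(11562380229/45137) = 6345653954899551/45137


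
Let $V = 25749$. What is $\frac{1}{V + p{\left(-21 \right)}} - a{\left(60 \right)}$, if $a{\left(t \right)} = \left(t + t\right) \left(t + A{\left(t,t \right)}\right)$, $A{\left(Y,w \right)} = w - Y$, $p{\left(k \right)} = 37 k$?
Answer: $- \frac{179798399}{24972} \approx -7200.0$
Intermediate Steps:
$a{\left(t \right)} = 2 t^{2}$ ($a{\left(t \right)} = \left(t + t\right) \left(t + \left(t - t\right)\right) = 2 t \left(t + 0\right) = 2 t t = 2 t^{2}$)
$\frac{1}{V + p{\left(-21 \right)}} - a{\left(60 \right)} = \frac{1}{25749 + 37 \left(-21\right)} - 2 \cdot 60^{2} = \frac{1}{25749 - 777} - 2 \cdot 3600 = \frac{1}{24972} - 7200 = - \frac{179798399}{24972}$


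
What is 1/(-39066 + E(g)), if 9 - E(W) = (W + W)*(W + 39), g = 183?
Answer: -1/120309 ≈ -8.3119e-6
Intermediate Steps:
E(W) = 9 - 2*W*(39 + W) (E(W) = 9 - (W + W)*(W + 39) = 9 - 2*W*(39 + W))
1/(-39066 + E(g)) = 1/(-39066 + (9 - 78*183 - 2*183²)) = 1/(-39066 + (9 - 14274 - 2*33489)) = 1/(-39066 + (9 - 14274 - 66978)) = 1/(-39066 - 81243) = 1/(-120309) = -1/120309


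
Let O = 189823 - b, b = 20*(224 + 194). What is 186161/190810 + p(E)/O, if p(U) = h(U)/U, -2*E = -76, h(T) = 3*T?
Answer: 33781905973/34624955030 ≈ 0.97565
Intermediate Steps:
E = 38 (E = -½*(-76) = 38)
b = 8360 (b = 20*418 = 8360)
p(U) = 3 (p(U) = (3*U)/U = 3)
O = 181463 (O = 189823 - 1*8360 = 189823 - 8360 = 181463)
186161/190810 + p(E)/O = 186161/190810 + 3/181463 = 33781905973/34624955030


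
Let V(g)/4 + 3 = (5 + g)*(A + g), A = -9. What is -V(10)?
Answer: -48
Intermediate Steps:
V(g) = -12 + 4*(-9 + g)*(5 + g) (V(g) = -12 + 4*((5 + g)*(-9 + g)) = -12 + 4*((-9 + g)*(5 + g)) = -12 + 4*(-9 + g)*(5 + g))
-V(10) = -(-192 - 16*10 + 4*10²) = -(-192 - 160 + 4*100) = -(-192 - 160 + 400) = -1*48 = -48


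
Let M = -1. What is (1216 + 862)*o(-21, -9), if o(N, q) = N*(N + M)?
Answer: 960036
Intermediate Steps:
o(N, q) = N*(-1 + N) (o(N, q) = N*(N - 1) = N*(-1 + N))
(1216 + 862)*o(-21, -9) = (1216 + 862)*(-21*(-1 - 21)) = 2078*(-21*(-22)) = 2078*462 = 960036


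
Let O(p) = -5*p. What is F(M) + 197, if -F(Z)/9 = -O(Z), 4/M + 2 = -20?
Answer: 2257/11 ≈ 205.18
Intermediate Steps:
M = -2/11 (M = 4/(-2 - 20) = 4/(-22) = 4*(-1/22) = -2/11 ≈ -0.18182)
F(Z) = -45*Z (F(Z) = -(-9)*(-5*Z) = -45*Z)
F(M) + 197 = -45*(-2/11) + 197 = 90/11 + 197 = 2257/11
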